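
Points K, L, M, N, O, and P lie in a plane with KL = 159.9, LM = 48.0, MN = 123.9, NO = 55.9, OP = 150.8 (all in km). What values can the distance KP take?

0 ≤ KP ≤ 538.5 km

The maximum is all hops collinear in one direction: 159.9 + 48.0 + 123.9 + 55.9 + 150.8 = 538.5.
The longest hop is 159.9; the others sum to 378.6. Since 159.9 ≤ 378.6, the path can fold back on itself completely, so the minimum distance is 0.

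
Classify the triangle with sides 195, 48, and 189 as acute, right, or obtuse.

right

Compare the square of the longest side to the sum of squares of the other two: 48² + 189² = 38025 = 195².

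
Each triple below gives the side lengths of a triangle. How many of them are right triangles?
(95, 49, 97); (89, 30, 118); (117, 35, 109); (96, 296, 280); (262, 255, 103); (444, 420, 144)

2

(95,49,97): 49²+95² = 11426 > 9409 = 97² → acute
(89,30,118): 30²+89² = 8821 < 13924 = 118² → obtuse
(117,35,109): 35²+109² = 13106 < 13689 = 117² → obtuse
(96,296,280): 96²+280² = 87616 = 296² → right
(262,255,103): 103²+255² = 75634 > 68644 = 262² → acute
(444,420,144): 144²+420² = 197136 = 444² → right
2 of the 6 are right.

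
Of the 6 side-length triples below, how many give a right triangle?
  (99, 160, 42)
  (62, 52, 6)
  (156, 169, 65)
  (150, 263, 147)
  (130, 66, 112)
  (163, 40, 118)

2

(99,160,42): 42+99 ≤ 160, not a triangle
(62,52,6): 6+52 ≤ 62, not a triangle
(156,169,65): 65²+156² = 28561 = 169² → right
(150,263,147): 147²+150² = 44109 < 69169 = 263² → obtuse
(130,66,112): 66²+112² = 16900 = 130² → right
(163,40,118): 40+118 ≤ 163, not a triangle
2 of the 6 are right.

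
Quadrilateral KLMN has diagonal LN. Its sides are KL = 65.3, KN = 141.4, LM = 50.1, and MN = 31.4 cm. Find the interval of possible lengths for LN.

76.1 < LN < 81.5

From triangle KLN: |65.3 − 141.4| < LN < 65.3 + 141.4, i.e. 76.1 < LN < 206.7.
From triangle MLN: 18.7 < LN < 81.5.
Both must hold, so LN lies in the intersection.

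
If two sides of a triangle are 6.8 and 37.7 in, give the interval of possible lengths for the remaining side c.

By the triangle inequality, c must be less than 6.8 + 37.7 = 44.5 and greater than |6.8 − 37.7| = 30.9.

30.9 < c < 44.5 (in)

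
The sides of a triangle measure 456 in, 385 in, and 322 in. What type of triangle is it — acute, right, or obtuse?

acute

Compare the square of the longest side to the sum of squares of the other two: 322² + 385² = 251909 > 207936 = 456².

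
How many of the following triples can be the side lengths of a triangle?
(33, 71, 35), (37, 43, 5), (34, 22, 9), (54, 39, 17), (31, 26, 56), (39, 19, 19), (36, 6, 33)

(33,35,71): 33+35 ≤ 71 → not valid
(5,37,43): 5+37 ≤ 43 → not valid
(9,22,34): 9+22 ≤ 34 → not valid
(17,39,54): 17+39 > 54 → valid
(26,31,56): 26+31 > 56 → valid
(19,19,39): 19+19 ≤ 39 → not valid
(6,33,36): 6+33 > 36 → valid
3 of the 7 triples form a triangle.

3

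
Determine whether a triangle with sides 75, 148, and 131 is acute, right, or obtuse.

Compare the square of the longest side to the sum of squares of the other two: 75² + 131² = 22786 > 21904 = 148².

acute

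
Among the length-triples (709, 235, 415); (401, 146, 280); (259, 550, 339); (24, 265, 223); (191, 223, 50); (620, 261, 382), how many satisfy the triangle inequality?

4

(235,415,709): 235+415 ≤ 709 → not valid
(146,280,401): 146+280 > 401 → valid
(259,339,550): 259+339 > 550 → valid
(24,223,265): 24+223 ≤ 265 → not valid
(50,191,223): 50+191 > 223 → valid
(261,382,620): 261+382 > 620 → valid
4 of the 6 triples form a triangle.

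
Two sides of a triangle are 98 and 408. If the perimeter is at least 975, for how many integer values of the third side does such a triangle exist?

37

Triangle inequality: 310 < x < 506. Perimeter ≥ 975 gives x ≥ 975 − 98 − 408 = 469.
So 469 ≤ x < 506; integers 469 through 505: 37 values.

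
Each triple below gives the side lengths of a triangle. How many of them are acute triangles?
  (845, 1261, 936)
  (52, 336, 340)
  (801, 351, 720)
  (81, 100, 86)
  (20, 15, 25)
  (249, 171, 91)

(845,1261,936): 845²+936² = 1590121 = 1261² → right
(52,336,340): 52²+336² = 115600 = 340² → right
(801,351,720): 351²+720² = 641601 = 801² → right
(81,100,86): 81²+86² = 13957 > 10000 = 100² → acute
(20,15,25): 15²+20² = 625 = 25² → right
(249,171,91): 91²+171² = 37522 < 62001 = 249² → obtuse
1 of the 6 is acute.

1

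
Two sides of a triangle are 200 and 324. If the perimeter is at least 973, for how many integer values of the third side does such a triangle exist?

Triangle inequality: 124 < x < 524. Perimeter ≥ 973 gives x ≥ 973 − 200 − 324 = 449.
So 449 ≤ x < 524; integers 449 through 523: 75 values.

75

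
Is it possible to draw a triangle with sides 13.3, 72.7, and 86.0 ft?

The two shorter sides sum to 86.0, exactly equal to the longest side 86.0.
That gives only a degenerate (flat) triangle — the inequality must be strict.

No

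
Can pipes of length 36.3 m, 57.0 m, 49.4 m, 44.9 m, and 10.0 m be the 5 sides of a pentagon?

A pentagon exists iff every side is shorter than the sum of the others — equivalently, the longest side is less than the sum of the rest.
Longest side 57.0 < 140.6 (sum of the remaining 4), so yes.

Yes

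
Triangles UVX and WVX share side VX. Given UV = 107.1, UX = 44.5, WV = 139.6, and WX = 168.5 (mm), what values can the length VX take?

From triangle UVX: |107.1 − 44.5| < VX < 107.1 + 44.5, i.e. 62.6 < VX < 151.6.
From triangle WVX: 28.9 < VX < 308.1.
Both must hold, so VX lies in the intersection.

62.6 < VX < 151.6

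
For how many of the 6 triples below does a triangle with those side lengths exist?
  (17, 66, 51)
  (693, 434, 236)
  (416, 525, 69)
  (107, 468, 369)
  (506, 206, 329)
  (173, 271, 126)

4

(17,51,66): 17+51 > 66 → valid
(236,434,693): 236+434 ≤ 693 → not valid
(69,416,525): 69+416 ≤ 525 → not valid
(107,369,468): 107+369 > 468 → valid
(206,329,506): 206+329 > 506 → valid
(126,173,271): 126+173 > 271 → valid
4 of the 6 triples form a triangle.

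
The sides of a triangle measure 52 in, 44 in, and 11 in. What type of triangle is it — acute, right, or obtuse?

Compare the square of the longest side to the sum of squares of the other two: 11² + 44² = 2057 < 2704 = 52².

obtuse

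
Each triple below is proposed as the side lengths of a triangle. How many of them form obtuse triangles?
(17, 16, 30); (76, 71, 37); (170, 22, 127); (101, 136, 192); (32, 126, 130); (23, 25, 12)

(17,16,30): 16²+17² = 545 < 900 = 30² → obtuse
(76,71,37): 37²+71² = 6410 > 5776 = 76² → acute
(170,22,127): 22+127 ≤ 170, not a triangle
(101,136,192): 101²+136² = 28697 < 36864 = 192² → obtuse
(32,126,130): 32²+126² = 16900 = 130² → right
(23,25,12): 12²+23² = 673 > 625 = 25² → acute
2 of the 6 are obtuse.

2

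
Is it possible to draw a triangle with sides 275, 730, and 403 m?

The longest side is 730, but the other two sum to only 678.
678 < 730, so the triangle inequality fails.

No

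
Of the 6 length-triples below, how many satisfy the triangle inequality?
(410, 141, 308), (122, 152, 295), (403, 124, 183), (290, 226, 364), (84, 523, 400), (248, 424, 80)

2

(141,308,410): 141+308 > 410 → valid
(122,152,295): 122+152 ≤ 295 → not valid
(124,183,403): 124+183 ≤ 403 → not valid
(226,290,364): 226+290 > 364 → valid
(84,400,523): 84+400 ≤ 523 → not valid
(80,248,424): 80+248 ≤ 424 → not valid
2 of the 6 triples form a triangle.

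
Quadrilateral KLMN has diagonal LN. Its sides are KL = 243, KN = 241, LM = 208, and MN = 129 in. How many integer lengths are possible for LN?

From triangle KLN: 2 < LN < 484.
From triangle MLN: 79 < LN < 337.
Intersection: 79 < LN < 337, so integers 80 through 336: 257 values.

257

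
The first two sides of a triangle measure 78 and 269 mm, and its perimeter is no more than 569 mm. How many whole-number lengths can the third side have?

31

Triangle inequality: 191 < x < 347. Perimeter ≤ 569 gives x ≤ 569 − 78 − 269 = 222.
So 191 < x ≤ 222; integers 192 through 222: 31 values.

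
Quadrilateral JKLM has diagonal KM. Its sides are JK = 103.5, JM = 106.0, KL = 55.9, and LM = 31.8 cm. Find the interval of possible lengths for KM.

24.1 < KM < 87.7

From triangle JKM: |103.5 − 106.0| < KM < 103.5 + 106.0, i.e. 2.5 < KM < 209.5.
From triangle LKM: 24.1 < KM < 87.7.
Both must hold, so KM lies in the intersection.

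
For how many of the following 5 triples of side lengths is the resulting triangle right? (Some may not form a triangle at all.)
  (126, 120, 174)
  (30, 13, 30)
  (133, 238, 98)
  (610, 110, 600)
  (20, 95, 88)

2

(126,120,174): 120²+126² = 30276 = 174² → right
(30,13,30): 13²+30² = 1069 > 900 = 30² → acute
(133,238,98): 98+133 ≤ 238, not a triangle
(610,110,600): 110²+600² = 372100 = 610² → right
(20,95,88): 20²+88² = 8144 < 9025 = 95² → obtuse
2 of the 5 are right.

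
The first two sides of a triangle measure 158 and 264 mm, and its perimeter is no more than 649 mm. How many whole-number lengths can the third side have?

Triangle inequality: 106 < x < 422. Perimeter ≤ 649 gives x ≤ 649 − 158 − 264 = 227.
So 106 < x ≤ 227; integers 107 through 227: 121 values.

121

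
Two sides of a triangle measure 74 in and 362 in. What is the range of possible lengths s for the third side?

By the triangle inequality, s must be less than 74 + 362 = 436 and greater than |74 − 362| = 288.

288 < s < 436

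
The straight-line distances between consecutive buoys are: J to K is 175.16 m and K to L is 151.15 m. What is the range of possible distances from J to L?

24.01 ≤ JL ≤ 326.31 m

By the triangle inequality, |175.16 − 151.15| ≤ JL ≤ 175.16 + 151.15.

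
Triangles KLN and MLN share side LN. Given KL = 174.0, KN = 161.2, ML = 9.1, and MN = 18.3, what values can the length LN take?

From triangle KLN: |174.0 − 161.2| < LN < 174.0 + 161.2, i.e. 12.8 < LN < 335.2.
From triangle MLN: 9.2 < LN < 27.4.
Both must hold, so LN lies in the intersection.

12.8 < LN < 27.4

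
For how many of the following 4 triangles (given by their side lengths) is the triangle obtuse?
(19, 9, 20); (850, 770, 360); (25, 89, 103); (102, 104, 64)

(19,9,20): 9²+19² = 442 > 400 = 20² → acute
(850,770,360): 360²+770² = 722500 = 850² → right
(25,89,103): 25²+89² = 8546 < 10609 = 103² → obtuse
(102,104,64): 64²+102² = 14500 > 10816 = 104² → acute
1 of the 4 is obtuse.

1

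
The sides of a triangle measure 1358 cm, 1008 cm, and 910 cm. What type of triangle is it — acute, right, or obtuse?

Compare the square of the longest side to the sum of squares of the other two: 910² + 1008² = 1844164 = 1358².

right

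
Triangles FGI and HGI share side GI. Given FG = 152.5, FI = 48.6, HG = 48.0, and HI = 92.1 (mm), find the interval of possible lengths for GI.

From triangle FGI: |152.5 − 48.6| < GI < 152.5 + 48.6, i.e. 103.9 < GI < 201.1.
From triangle HGI: 44.1 < GI < 140.1.
Both must hold, so GI lies in the intersection.

103.9 < GI < 140.1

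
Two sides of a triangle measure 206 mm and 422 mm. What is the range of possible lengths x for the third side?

By the triangle inequality, x must be less than 206 + 422 = 628 and greater than |206 − 422| = 216.

216 < x < 628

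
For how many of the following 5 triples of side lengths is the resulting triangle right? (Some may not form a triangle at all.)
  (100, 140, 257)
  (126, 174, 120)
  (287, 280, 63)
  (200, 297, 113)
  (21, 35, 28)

3

(100,140,257): 100+140 ≤ 257, not a triangle
(126,174,120): 120²+126² = 30276 = 174² → right
(287,280,63): 63²+280² = 82369 = 287² → right
(200,297,113): 113²+200² = 52769 < 88209 = 297² → obtuse
(21,35,28): 21²+28² = 1225 = 35² → right
3 of the 5 are right.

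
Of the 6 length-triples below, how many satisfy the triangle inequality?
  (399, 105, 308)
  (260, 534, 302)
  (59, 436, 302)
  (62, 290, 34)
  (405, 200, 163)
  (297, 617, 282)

2

(105,308,399): 105+308 > 399 → valid
(260,302,534): 260+302 > 534 → valid
(59,302,436): 59+302 ≤ 436 → not valid
(34,62,290): 34+62 ≤ 290 → not valid
(163,200,405): 163+200 ≤ 405 → not valid
(282,297,617): 282+297 ≤ 617 → not valid
2 of the 6 triples form a triangle.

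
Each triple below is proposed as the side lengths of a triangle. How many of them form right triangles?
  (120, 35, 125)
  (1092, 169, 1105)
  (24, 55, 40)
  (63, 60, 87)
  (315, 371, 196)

4

(120,35,125): 35²+120² = 15625 = 125² → right
(1092,169,1105): 169²+1092² = 1221025 = 1105² → right
(24,55,40): 24²+40² = 2176 < 3025 = 55² → obtuse
(63,60,87): 60²+63² = 7569 = 87² → right
(315,371,196): 196²+315² = 137641 = 371² → right
4 of the 5 are right.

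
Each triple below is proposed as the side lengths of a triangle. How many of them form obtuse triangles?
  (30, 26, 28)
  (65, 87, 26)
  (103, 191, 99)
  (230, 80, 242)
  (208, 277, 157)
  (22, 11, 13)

(30,26,28): 26²+28² = 1460 > 900 = 30² → acute
(65,87,26): 26²+65² = 4901 < 7569 = 87² → obtuse
(103,191,99): 99²+103² = 20410 < 36481 = 191² → obtuse
(230,80,242): 80²+230² = 59300 > 58564 = 242² → acute
(208,277,157): 157²+208² = 67913 < 76729 = 277² → obtuse
(22,11,13): 11²+13² = 290 < 484 = 22² → obtuse
4 of the 6 are obtuse.

4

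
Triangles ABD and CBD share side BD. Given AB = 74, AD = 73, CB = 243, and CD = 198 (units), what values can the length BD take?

From triangle ABD: |74 − 73| < BD < 74 + 73, i.e. 1 < BD < 147.
From triangle CBD: 45 < BD < 441.
Both must hold, so BD lies in the intersection.

45 < BD < 147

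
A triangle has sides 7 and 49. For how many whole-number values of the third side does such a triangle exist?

13

The third side lies in the open interval (42, 56).
Integers from 43 to 55 inclusive: 55 − 43 + 1 = 13.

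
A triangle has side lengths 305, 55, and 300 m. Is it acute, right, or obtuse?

right

Compare the square of the longest side to the sum of squares of the other two: 55² + 300² = 93025 = 305².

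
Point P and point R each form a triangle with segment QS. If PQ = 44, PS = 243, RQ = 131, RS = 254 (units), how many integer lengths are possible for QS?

87

From triangle PQS: 199 < QS < 287.
From triangle RQS: 123 < QS < 385.
Intersection: 199 < QS < 287, so integers 200 through 286: 87 values.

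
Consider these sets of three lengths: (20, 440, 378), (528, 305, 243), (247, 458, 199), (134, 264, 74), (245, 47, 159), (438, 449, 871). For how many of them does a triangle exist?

(20,378,440): 20+378 ≤ 440 → not valid
(243,305,528): 243+305 > 528 → valid
(199,247,458): 199+247 ≤ 458 → not valid
(74,134,264): 74+134 ≤ 264 → not valid
(47,159,245): 47+159 ≤ 245 → not valid
(438,449,871): 438+449 > 871 → valid
2 of the 6 triples form a triangle.

2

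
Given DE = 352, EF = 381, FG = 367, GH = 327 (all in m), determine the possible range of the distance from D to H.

The maximum is all hops collinear in one direction: 352 + 381 + 367 + 327 = 1427.
The longest hop is 381; the others sum to 1046. Since 381 ≤ 1046, the path can fold back on itself completely, so the minimum distance is 0.

0 ≤ DH ≤ 1427 m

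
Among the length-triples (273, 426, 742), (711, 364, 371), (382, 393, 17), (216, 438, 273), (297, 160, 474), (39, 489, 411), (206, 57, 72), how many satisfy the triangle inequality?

3

(273,426,742): 273+426 ≤ 742 → not valid
(364,371,711): 364+371 > 711 → valid
(17,382,393): 17+382 > 393 → valid
(216,273,438): 216+273 > 438 → valid
(160,297,474): 160+297 ≤ 474 → not valid
(39,411,489): 39+411 ≤ 489 → not valid
(57,72,206): 57+72 ≤ 206 → not valid
3 of the 7 triples form a triangle.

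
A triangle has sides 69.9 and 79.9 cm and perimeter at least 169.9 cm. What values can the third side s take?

20.1 ≤ s < 149.8 cm

Triangle inequality alone gives 10.0 < s < 149.8.
The perimeter condition gives s ≥ 169.9 − 69.9 − 79.9 = 20.1.
Intersecting the two: 20.1 ≤ s < 149.8.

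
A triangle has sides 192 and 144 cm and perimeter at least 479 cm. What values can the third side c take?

Triangle inequality alone gives 48 < c < 336.
The perimeter condition gives c ≥ 479 − 192 − 144 = 143.
Intersecting the two: 143 ≤ c < 336.

143 ≤ c < 336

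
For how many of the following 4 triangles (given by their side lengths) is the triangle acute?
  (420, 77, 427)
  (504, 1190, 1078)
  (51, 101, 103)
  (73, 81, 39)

2

(420,77,427): 77²+420² = 182329 = 427² → right
(504,1190,1078): 504²+1078² = 1416100 = 1190² → right
(51,101,103): 51²+101² = 12802 > 10609 = 103² → acute
(73,81,39): 39²+73² = 6850 > 6561 = 81² → acute
2 of the 4 are acute.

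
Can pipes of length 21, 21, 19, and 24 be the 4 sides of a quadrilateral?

Yes

A quadrilateral exists iff every side is shorter than the sum of the others — equivalently, the longest side is less than the sum of the rest.
Longest side 24 < 61 (sum of the remaining 3), so yes.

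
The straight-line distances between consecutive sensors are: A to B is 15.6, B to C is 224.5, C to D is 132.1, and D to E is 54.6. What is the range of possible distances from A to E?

The maximum is all hops collinear in one direction: 15.6 + 224.5 + 132.1 + 54.6 = 426.8.
The longest hop is 224.5; the others sum to 202.3. Folding the others back against it leaves at least 224.5 − 202.3 = 22.2.

22.2 ≤ AE ≤ 426.8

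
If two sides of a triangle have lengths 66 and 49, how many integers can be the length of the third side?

The third side lies in the open interval (17, 115).
Integers from 18 to 114 inclusive: 114 − 18 + 1 = 97.

97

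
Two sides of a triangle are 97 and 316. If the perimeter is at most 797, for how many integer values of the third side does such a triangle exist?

165

Triangle inequality: 219 < x < 413. Perimeter ≤ 797 gives x ≤ 797 − 97 − 316 = 384.
So 219 < x ≤ 384; integers 220 through 384: 165 values.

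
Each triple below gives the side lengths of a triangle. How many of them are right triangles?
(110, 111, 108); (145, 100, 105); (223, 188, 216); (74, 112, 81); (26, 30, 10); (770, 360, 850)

2

(110,111,108): 108²+110² = 23764 > 12321 = 111² → acute
(145,100,105): 100²+105² = 21025 = 145² → right
(223,188,216): 188²+216² = 82000 > 49729 = 223² → acute
(74,112,81): 74²+81² = 12037 < 12544 = 112² → obtuse
(26,30,10): 10²+26² = 776 < 900 = 30² → obtuse
(770,360,850): 360²+770² = 722500 = 850² → right
2 of the 6 are right.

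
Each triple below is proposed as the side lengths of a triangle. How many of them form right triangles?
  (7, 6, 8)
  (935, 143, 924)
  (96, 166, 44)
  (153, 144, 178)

1

(7,6,8): 6²+7² = 85 > 64 = 8² → acute
(935,143,924): 143²+924² = 874225 = 935² → right
(96,166,44): 44+96 ≤ 166, not a triangle
(153,144,178): 144²+153² = 44145 > 31684 = 178² → acute
1 of the 4 is right.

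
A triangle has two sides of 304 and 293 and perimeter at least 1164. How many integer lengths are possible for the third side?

30

Triangle inequality: 11 < x < 597. Perimeter ≥ 1164 gives x ≥ 1164 − 304 − 293 = 567.
So 567 ≤ x < 597; integers 567 through 596: 30 values.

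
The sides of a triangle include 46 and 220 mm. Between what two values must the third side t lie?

174 < t < 266 (mm)

By the triangle inequality, t must be less than 46 + 220 = 266 and greater than |46 − 220| = 174.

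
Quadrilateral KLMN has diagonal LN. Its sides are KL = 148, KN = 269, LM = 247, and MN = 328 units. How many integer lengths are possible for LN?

From triangle KLN: 121 < LN < 417.
From triangle MLN: 81 < LN < 575.
Intersection: 121 < LN < 417, so integers 122 through 416: 295 values.

295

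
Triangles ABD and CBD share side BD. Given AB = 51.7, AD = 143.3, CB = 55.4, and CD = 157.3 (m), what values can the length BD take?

From triangle ABD: |51.7 − 143.3| < BD < 51.7 + 143.3, i.e. 91.6 < BD < 195.0.
From triangle CBD: 101.9 < BD < 212.7.
Both must hold, so BD lies in the intersection.

101.9 < BD < 195.0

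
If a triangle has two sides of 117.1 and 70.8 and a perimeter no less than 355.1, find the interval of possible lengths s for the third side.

Triangle inequality alone gives 46.3 < s < 187.9.
The perimeter condition gives s ≥ 355.1 − 117.1 − 70.8 = 167.2.
Intersecting the two: 167.2 ≤ s < 187.9.

167.2 ≤ s < 187.9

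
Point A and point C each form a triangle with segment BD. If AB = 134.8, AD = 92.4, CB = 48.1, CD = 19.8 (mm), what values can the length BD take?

From triangle ABD: |134.8 − 92.4| < BD < 134.8 + 92.4, i.e. 42.4 < BD < 227.2.
From triangle CBD: 28.3 < BD < 67.9.
Both must hold, so BD lies in the intersection.

42.4 < BD < 67.9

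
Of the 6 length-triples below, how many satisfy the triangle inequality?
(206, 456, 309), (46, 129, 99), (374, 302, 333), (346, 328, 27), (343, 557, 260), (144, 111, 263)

(206,309,456): 206+309 > 456 → valid
(46,99,129): 46+99 > 129 → valid
(302,333,374): 302+333 > 374 → valid
(27,328,346): 27+328 > 346 → valid
(260,343,557): 260+343 > 557 → valid
(111,144,263): 111+144 ≤ 263 → not valid
5 of the 6 triples form a triangle.

5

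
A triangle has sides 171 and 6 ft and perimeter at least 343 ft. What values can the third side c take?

Triangle inequality alone gives 165 < c < 177.
The perimeter condition gives c ≥ 343 − 171 − 6 = 166.
Intersecting the two: 166 ≤ c < 177.

166 ≤ c < 177 ft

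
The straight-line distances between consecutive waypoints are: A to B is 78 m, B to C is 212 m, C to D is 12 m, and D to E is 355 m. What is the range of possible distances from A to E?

53 ≤ AE ≤ 657 m

The maximum is all hops collinear in one direction: 78 + 212 + 12 + 355 = 657.
The longest hop is 355; the others sum to 302. Folding the others back against it leaves at least 355 − 302 = 53.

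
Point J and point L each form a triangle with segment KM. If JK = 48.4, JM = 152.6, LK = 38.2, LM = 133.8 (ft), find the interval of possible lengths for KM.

From triangle JKM: |48.4 − 152.6| < KM < 48.4 + 152.6, i.e. 104.2 < KM < 201.0.
From triangle LKM: 95.6 < KM < 172.0.
Both must hold, so KM lies in the intersection.

104.2 < KM < 172.0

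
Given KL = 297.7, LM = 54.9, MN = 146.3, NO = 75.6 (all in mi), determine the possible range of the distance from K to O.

The maximum is all hops collinear in one direction: 297.7 + 54.9 + 146.3 + 75.6 = 574.5.
The longest hop is 297.7; the others sum to 276.8. Folding the others back against it leaves at least 297.7 − 276.8 = 20.9.

20.9 ≤ KO ≤ 574.5 mi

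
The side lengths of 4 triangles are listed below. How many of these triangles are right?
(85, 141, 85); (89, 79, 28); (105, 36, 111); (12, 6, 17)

(85,141,85): 85²+85² = 14450 < 19881 = 141² → obtuse
(89,79,28): 28²+79² = 7025 < 7921 = 89² → obtuse
(105,36,111): 36²+105² = 12321 = 111² → right
(12,6,17): 6²+12² = 180 < 289 = 17² → obtuse
1 of the 4 is right.

1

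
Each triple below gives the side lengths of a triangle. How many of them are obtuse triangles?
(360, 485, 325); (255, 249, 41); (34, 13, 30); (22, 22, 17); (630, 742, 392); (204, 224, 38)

(360,485,325): 325²+360² = 235225 = 485² → right
(255,249,41): 41²+249² = 63682 < 65025 = 255² → obtuse
(34,13,30): 13²+30² = 1069 < 1156 = 34² → obtuse
(22,22,17): 17²+22² = 773 > 484 = 22² → acute
(630,742,392): 392²+630² = 550564 = 742² → right
(204,224,38): 38²+204² = 43060 < 50176 = 224² → obtuse
3 of the 6 are obtuse.

3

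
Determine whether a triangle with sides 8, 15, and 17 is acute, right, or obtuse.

right

Compare the square of the longest side to the sum of squares of the other two: 8² + 15² = 289 = 17².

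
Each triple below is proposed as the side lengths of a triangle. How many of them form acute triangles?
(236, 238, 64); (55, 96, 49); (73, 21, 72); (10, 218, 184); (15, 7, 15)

(236,238,64): 64²+236² = 59792 > 56644 = 238² → acute
(55,96,49): 49²+55² = 5426 < 9216 = 96² → obtuse
(73,21,72): 21²+72² = 5625 > 5329 = 73² → acute
(10,218,184): 10+184 ≤ 218, not a triangle
(15,7,15): 7²+15² = 274 > 225 = 15² → acute
3 of the 5 are acute.

3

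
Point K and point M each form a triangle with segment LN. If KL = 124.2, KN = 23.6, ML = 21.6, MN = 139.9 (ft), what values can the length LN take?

From triangle KLN: |124.2 − 23.6| < LN < 124.2 + 23.6, i.e. 100.6 < LN < 147.8.
From triangle MLN: 118.3 < LN < 161.5.
Both must hold, so LN lies in the intersection.

118.3 < LN < 147.8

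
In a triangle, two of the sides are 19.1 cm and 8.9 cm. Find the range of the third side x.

By the triangle inequality, x must be less than 19.1 + 8.9 = 28.0 and greater than |19.1 − 8.9| = 10.2.

10.2 < x < 28.0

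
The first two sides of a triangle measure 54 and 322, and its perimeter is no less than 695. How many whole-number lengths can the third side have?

Triangle inequality: 268 < x < 376. Perimeter ≥ 695 gives x ≥ 695 − 54 − 322 = 319.
So 319 ≤ x < 376; integers 319 through 375: 57 values.

57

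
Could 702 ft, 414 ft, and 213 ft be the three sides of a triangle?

The longest side is 702, but the other two sum to only 627.
627 < 702, so the triangle inequality fails.

No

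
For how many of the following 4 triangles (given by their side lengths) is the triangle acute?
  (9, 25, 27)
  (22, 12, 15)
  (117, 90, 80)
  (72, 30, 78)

(9,25,27): 9²+25² = 706 < 729 = 27² → obtuse
(22,12,15): 12²+15² = 369 < 484 = 22² → obtuse
(117,90,80): 80²+90² = 14500 > 13689 = 117² → acute
(72,30,78): 30²+72² = 6084 = 78² → right
1 of the 4 is acute.

1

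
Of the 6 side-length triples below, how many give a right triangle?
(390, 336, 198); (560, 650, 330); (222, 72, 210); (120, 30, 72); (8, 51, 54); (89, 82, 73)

3

(390,336,198): 198²+336² = 152100 = 390² → right
(560,650,330): 330²+560² = 422500 = 650² → right
(222,72,210): 72²+210² = 49284 = 222² → right
(120,30,72): 30+72 ≤ 120, not a triangle
(8,51,54): 8²+51² = 2665 < 2916 = 54² → obtuse
(89,82,73): 73²+82² = 12053 > 7921 = 89² → acute
3 of the 6 are right.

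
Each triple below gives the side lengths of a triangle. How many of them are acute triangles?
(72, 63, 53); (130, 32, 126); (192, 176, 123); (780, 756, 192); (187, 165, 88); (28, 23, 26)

3

(72,63,53): 53²+63² = 6778 > 5184 = 72² → acute
(130,32,126): 32²+126² = 16900 = 130² → right
(192,176,123): 123²+176² = 46105 > 36864 = 192² → acute
(780,756,192): 192²+756² = 608400 = 780² → right
(187,165,88): 88²+165² = 34969 = 187² → right
(28,23,26): 23²+26² = 1205 > 784 = 28² → acute
3 of the 6 are acute.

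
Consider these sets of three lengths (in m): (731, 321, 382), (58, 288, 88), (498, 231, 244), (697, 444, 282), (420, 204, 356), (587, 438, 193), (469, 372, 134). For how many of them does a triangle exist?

4

(321,382,731): 321+382 ≤ 731 → not valid
(58,88,288): 58+88 ≤ 288 → not valid
(231,244,498): 231+244 ≤ 498 → not valid
(282,444,697): 282+444 > 697 → valid
(204,356,420): 204+356 > 420 → valid
(193,438,587): 193+438 > 587 → valid
(134,372,469): 134+372 > 469 → valid
4 of the 7 triples form a triangle.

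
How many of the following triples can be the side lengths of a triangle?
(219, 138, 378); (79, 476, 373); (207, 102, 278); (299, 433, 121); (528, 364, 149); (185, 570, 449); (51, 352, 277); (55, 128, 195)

2

(138,219,378): 138+219 ≤ 378 → not valid
(79,373,476): 79+373 ≤ 476 → not valid
(102,207,278): 102+207 > 278 → valid
(121,299,433): 121+299 ≤ 433 → not valid
(149,364,528): 149+364 ≤ 528 → not valid
(185,449,570): 185+449 > 570 → valid
(51,277,352): 51+277 ≤ 352 → not valid
(55,128,195): 55+128 ≤ 195 → not valid
2 of the 8 triples form a triangle.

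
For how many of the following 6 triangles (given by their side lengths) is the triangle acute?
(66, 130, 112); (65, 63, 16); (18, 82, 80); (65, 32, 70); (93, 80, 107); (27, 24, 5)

(66,130,112): 66²+112² = 16900 = 130² → right
(65,63,16): 16²+63² = 4225 = 65² → right
(18,82,80): 18²+80² = 6724 = 82² → right
(65,32,70): 32²+65² = 5249 > 4900 = 70² → acute
(93,80,107): 80²+93² = 15049 > 11449 = 107² → acute
(27,24,5): 5²+24² = 601 < 729 = 27² → obtuse
2 of the 6 are acute.

2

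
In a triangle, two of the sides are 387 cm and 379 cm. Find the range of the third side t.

By the triangle inequality, t must be less than 387 + 379 = 766 and greater than |387 − 379| = 8.

8 < t < 766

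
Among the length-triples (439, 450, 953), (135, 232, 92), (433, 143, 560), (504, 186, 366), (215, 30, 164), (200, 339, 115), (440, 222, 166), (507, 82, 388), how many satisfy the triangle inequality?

2

(439,450,953): 439+450 ≤ 953 → not valid
(92,135,232): 92+135 ≤ 232 → not valid
(143,433,560): 143+433 > 560 → valid
(186,366,504): 186+366 > 504 → valid
(30,164,215): 30+164 ≤ 215 → not valid
(115,200,339): 115+200 ≤ 339 → not valid
(166,222,440): 166+222 ≤ 440 → not valid
(82,388,507): 82+388 ≤ 507 → not valid
2 of the 8 triples form a triangle.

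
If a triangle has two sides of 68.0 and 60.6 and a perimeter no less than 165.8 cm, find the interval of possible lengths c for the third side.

Triangle inequality alone gives 7.4 < c < 128.6.
The perimeter condition gives c ≥ 165.8 − 68.0 − 60.6 = 37.2.
Intersecting the two: 37.2 ≤ c < 128.6.

37.2 ≤ c < 128.6 cm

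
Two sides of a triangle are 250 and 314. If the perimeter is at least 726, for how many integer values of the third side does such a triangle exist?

Triangle inequality: 64 < x < 564. Perimeter ≥ 726 gives x ≥ 726 − 250 − 314 = 162.
So 162 ≤ x < 564; integers 162 through 563: 402 values.

402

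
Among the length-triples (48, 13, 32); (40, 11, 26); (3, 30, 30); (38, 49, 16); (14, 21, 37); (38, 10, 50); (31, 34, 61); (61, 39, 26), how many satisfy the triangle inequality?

4

(13,32,48): 13+32 ≤ 48 → not valid
(11,26,40): 11+26 ≤ 40 → not valid
(3,30,30): 3+30 > 30 → valid
(16,38,49): 16+38 > 49 → valid
(14,21,37): 14+21 ≤ 37 → not valid
(10,38,50): 10+38 ≤ 50 → not valid
(31,34,61): 31+34 > 61 → valid
(26,39,61): 26+39 > 61 → valid
4 of the 8 triples form a triangle.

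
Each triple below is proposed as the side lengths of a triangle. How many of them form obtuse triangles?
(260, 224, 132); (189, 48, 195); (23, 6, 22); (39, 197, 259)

1

(260,224,132): 132²+224² = 67600 = 260² → right
(189,48,195): 48²+189² = 38025 = 195² → right
(23,6,22): 6²+22² = 520 < 529 = 23² → obtuse
(39,197,259): 39+197 ≤ 259, not a triangle
1 of the 4 is obtuse.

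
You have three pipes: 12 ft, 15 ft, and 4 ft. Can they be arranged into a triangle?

Yes

The longest side is 15, and the other two sum to 16.
Since 16 > 15, the triangle inequality holds.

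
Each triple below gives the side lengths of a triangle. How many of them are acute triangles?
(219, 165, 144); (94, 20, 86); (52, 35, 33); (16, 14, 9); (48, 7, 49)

1

(219,165,144): 144²+165² = 47961 = 219² → right
(94,20,86): 20²+86² = 7796 < 8836 = 94² → obtuse
(52,35,33): 33²+35² = 2314 < 2704 = 52² → obtuse
(16,14,9): 9²+14² = 277 > 256 = 16² → acute
(48,7,49): 7²+48² = 2353 < 2401 = 49² → obtuse
1 of the 5 is acute.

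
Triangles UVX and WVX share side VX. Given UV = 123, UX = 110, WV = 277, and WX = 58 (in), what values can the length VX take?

From triangle UVX: |123 − 110| < VX < 123 + 110, i.e. 13 < VX < 233.
From triangle WVX: 219 < VX < 335.
Both must hold, so VX lies in the intersection.

219 < VX < 233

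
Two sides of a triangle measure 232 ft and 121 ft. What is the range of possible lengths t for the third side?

By the triangle inequality, t must be less than 232 + 121 = 353 and greater than |232 − 121| = 111.

111 < t < 353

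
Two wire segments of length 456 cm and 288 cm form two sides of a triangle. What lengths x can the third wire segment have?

By the triangle inequality, x must be less than 456 + 288 = 744 and greater than |456 − 288| = 168.

168 < x < 744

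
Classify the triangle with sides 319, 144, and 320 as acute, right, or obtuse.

Compare the square of the longest side to the sum of squares of the other two: 144² + 319² = 122497 > 102400 = 320².

acute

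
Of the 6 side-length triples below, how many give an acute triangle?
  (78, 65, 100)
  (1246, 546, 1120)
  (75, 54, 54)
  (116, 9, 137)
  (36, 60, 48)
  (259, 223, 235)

3

(78,65,100): 65²+78² = 10309 > 10000 = 100² → acute
(1246,546,1120): 546²+1120² = 1552516 = 1246² → right
(75,54,54): 54²+54² = 5832 > 5625 = 75² → acute
(116,9,137): 9+116 ≤ 137, not a triangle
(36,60,48): 36²+48² = 3600 = 60² → right
(259,223,235): 223²+235² = 104954 > 67081 = 259² → acute
3 of the 6 are acute.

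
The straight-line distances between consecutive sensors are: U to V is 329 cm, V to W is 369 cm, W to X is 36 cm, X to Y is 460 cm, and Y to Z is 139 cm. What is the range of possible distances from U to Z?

The maximum is all hops collinear in one direction: 329 + 369 + 36 + 460 + 139 = 1333.
The longest hop is 460; the others sum to 873. Since 460 ≤ 873, the path can fold back on itself completely, so the minimum distance is 0.

0 ≤ UZ ≤ 1333 cm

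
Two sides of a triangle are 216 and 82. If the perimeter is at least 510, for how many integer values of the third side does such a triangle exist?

86

Triangle inequality: 134 < x < 298. Perimeter ≥ 510 gives x ≥ 510 − 216 − 82 = 212.
So 212 ≤ x < 298; integers 212 through 297: 86 values.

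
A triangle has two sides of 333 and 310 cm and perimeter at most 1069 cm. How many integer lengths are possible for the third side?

403

Triangle inequality: 23 < x < 643. Perimeter ≤ 1069 gives x ≤ 1069 − 333 − 310 = 426.
So 23 < x ≤ 426; integers 24 through 426: 403 values.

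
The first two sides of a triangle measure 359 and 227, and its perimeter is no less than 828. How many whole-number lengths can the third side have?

Triangle inequality: 132 < x < 586. Perimeter ≥ 828 gives x ≥ 828 − 359 − 227 = 242.
So 242 ≤ x < 586; integers 242 through 585: 344 values.

344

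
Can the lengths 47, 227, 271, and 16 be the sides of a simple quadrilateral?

Yes

A quadrilateral exists iff every side is shorter than the sum of the others — equivalently, the longest side is less than the sum of the rest.
Longest side 271 < 290 (sum of the remaining 3), so yes.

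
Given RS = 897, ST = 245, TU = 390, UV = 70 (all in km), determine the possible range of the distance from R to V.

192 ≤ RV ≤ 1602 km

The maximum is all hops collinear in one direction: 897 + 245 + 390 + 70 = 1602.
The longest hop is 897; the others sum to 705. Folding the others back against it leaves at least 897 − 705 = 192.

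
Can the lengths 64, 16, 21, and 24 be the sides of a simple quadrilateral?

No

For a quadrilateral, each side must be shorter than the sum of the others.
Here the longest side is 64, but the remaining 3 sides sum to only 61.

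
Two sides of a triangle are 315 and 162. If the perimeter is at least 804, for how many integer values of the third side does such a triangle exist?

Triangle inequality: 153 < x < 477. Perimeter ≥ 804 gives x ≥ 804 − 315 − 162 = 327.
So 327 ≤ x < 477; integers 327 through 476: 150 values.

150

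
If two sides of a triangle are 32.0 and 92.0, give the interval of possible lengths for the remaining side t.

By the triangle inequality, t must be less than 32.0 + 92.0 = 124.0 and greater than |32.0 − 92.0| = 60.0.

60.0 < t < 124.0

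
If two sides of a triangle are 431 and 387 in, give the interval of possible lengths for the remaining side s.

By the triangle inequality, s must be less than 431 + 387 = 818 and greater than |431 − 387| = 44.

44 < s < 818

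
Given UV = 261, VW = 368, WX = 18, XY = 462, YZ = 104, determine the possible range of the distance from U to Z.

0 ≤ UZ ≤ 1213

The maximum is all hops collinear in one direction: 261 + 368 + 18 + 462 + 104 = 1213.
The longest hop is 462; the others sum to 751. Since 462 ≤ 751, the path can fold back on itself completely, so the minimum distance is 0.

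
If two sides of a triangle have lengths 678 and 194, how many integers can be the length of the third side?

The third side lies in the open interval (484, 872).
Integers from 485 to 871 inclusive: 871 − 485 + 1 = 387.

387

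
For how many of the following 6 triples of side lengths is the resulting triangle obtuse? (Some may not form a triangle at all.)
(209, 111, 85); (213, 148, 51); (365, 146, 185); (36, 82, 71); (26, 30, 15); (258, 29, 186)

1

(209,111,85): 85+111 ≤ 209, not a triangle
(213,148,51): 51+148 ≤ 213, not a triangle
(365,146,185): 146+185 ≤ 365, not a triangle
(36,82,71): 36²+71² = 6337 < 6724 = 82² → obtuse
(26,30,15): 15²+26² = 901 > 900 = 30² → acute
(258,29,186): 29+186 ≤ 258, not a triangle
1 of the 6 is obtuse.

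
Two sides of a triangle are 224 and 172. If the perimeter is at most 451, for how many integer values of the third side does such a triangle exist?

Triangle inequality: 52 < x < 396. Perimeter ≤ 451 gives x ≤ 451 − 224 − 172 = 55.
So 52 < x ≤ 55; integers 53 through 55: 3 values.

3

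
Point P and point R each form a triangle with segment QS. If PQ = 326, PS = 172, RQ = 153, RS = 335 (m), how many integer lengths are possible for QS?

From triangle PQS: 154 < QS < 498.
From triangle RQS: 182 < QS < 488.
Intersection: 182 < QS < 488, so integers 183 through 487: 305 values.

305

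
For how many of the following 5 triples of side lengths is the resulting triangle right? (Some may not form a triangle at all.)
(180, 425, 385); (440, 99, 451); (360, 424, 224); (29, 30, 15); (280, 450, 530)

(180,425,385): 180²+385² = 180625 = 425² → right
(440,99,451): 99²+440² = 203401 = 451² → right
(360,424,224): 224²+360² = 179776 = 424² → right
(29,30,15): 15²+29² = 1066 > 900 = 30² → acute
(280,450,530): 280²+450² = 280900 = 530² → right
4 of the 5 are right.

4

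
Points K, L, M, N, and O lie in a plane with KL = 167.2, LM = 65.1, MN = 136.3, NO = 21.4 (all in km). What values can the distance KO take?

0 ≤ KO ≤ 390.0 km

The maximum is all hops collinear in one direction: 167.2 + 65.1 + 136.3 + 21.4 = 390.0.
The longest hop is 167.2; the others sum to 222.8. Since 167.2 ≤ 222.8, the path can fold back on itself completely, so the minimum distance is 0.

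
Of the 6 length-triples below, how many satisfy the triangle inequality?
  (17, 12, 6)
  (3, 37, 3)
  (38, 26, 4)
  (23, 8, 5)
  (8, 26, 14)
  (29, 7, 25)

2

(6,12,17): 6+12 > 17 → valid
(3,3,37): 3+3 ≤ 37 → not valid
(4,26,38): 4+26 ≤ 38 → not valid
(5,8,23): 5+8 ≤ 23 → not valid
(8,14,26): 8+14 ≤ 26 → not valid
(7,25,29): 7+25 > 29 → valid
2 of the 6 triples form a triangle.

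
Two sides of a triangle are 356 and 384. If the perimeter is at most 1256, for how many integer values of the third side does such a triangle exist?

Triangle inequality: 28 < x < 740. Perimeter ≤ 1256 gives x ≤ 1256 − 356 − 384 = 516.
So 28 < x ≤ 516; integers 29 through 516: 488 values.

488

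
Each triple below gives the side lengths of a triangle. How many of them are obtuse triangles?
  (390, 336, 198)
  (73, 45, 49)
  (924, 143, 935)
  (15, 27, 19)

2

(390,336,198): 198²+336² = 152100 = 390² → right
(73,45,49): 45²+49² = 4426 < 5329 = 73² → obtuse
(924,143,935): 143²+924² = 874225 = 935² → right
(15,27,19): 15²+19² = 586 < 729 = 27² → obtuse
2 of the 4 are obtuse.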